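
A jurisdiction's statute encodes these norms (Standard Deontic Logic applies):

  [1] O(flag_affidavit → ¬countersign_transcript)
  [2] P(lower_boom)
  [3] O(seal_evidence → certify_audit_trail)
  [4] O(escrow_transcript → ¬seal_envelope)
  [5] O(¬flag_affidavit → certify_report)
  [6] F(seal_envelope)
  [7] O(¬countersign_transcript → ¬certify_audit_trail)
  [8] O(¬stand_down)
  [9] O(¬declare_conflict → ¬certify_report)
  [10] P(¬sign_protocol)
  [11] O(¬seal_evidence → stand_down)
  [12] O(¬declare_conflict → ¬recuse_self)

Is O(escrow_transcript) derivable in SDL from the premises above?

Premise 4 is O(escrow_transcript → ¬seal_envelope); even if O(¬seal_envelope) held, inferring O(escrow_transcript) would be affirming the consequent — invalid.
No other premise forces O(escrow_transcript). An ideal world satisfying every premise can still have escrow_transcript false, so O(escrow_transcript) is not derivable.

No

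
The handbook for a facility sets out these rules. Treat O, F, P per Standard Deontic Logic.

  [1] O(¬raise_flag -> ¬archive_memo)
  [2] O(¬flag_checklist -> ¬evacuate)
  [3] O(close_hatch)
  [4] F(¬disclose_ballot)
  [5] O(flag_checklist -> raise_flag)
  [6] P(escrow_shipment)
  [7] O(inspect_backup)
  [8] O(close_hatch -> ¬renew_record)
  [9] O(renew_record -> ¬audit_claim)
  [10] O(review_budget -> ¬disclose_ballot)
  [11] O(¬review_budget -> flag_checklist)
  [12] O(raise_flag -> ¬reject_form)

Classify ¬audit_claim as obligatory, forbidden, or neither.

Neither

Premise 9 is O(renew_record -> ¬audit_claim), but O(renew_record) is not derivable from the premises, so it does not yield O(¬audit_claim).
No premise or chain of K-axiom applications forces O(¬audit_claim), and none forces O(audit_claim). So ¬audit_claim is neither obligatory nor forbidden under these norms.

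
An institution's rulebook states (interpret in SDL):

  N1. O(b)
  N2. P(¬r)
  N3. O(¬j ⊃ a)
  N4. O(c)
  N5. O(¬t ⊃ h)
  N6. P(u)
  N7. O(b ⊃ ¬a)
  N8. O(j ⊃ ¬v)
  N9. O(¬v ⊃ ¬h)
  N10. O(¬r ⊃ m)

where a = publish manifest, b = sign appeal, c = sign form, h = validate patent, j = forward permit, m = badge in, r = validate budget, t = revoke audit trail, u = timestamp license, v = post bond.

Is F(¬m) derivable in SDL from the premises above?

No

Premise 10 is O(¬r ⊃ m), but O(¬r) is not derivable from the premises (the permission P(¬r) asserts only ¬O(r), not O(¬r)), so it does not yield O(m).
No other premise forces O(m). An ideal world satisfying every premise can still have ¬m true, so F(¬m) is not derivable.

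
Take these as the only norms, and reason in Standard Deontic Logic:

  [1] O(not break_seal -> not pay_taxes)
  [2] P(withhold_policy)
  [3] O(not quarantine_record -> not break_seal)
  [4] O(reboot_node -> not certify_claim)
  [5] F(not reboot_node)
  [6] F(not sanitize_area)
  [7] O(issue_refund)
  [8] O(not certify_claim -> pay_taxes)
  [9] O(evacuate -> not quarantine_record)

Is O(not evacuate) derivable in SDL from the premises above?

Yes

Premise 5, F(not reboot_node), is equivalent to O(reboot_node).
With premise 4, O(reboot_node -> not certify_claim), the K-axiom yields O(not certify_claim).
From O(not certify_claim) and premise 8, O(not certify_claim -> pay_taxes), we obtain O(pay_taxes).
Premise 1, O(not break_seal -> not pay_taxes), contraposes to O(pay_taxes -> break_seal); with O(pay_taxes) we get O(break_seal).
Premise 3, O(not quarantine_record -> not break_seal), contraposes to O(break_seal -> quarantine_record); with O(break_seal) we get O(quarantine_record).
Premise 9, O(evacuate -> not quarantine_record), contraposes to O(quarantine_record -> not evacuate); with O(quarantine_record) we get O(not evacuate).
Premises 2, 6, 7 do not contribute to this derivation.
So O(not evacuate) follows.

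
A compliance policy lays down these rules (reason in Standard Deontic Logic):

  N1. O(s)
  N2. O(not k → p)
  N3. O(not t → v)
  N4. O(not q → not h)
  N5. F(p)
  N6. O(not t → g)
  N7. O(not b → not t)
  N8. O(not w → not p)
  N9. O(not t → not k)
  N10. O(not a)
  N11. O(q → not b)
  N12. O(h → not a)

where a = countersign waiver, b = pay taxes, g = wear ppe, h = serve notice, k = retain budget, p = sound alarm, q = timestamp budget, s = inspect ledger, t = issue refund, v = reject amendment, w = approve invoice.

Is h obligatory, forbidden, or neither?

Forbidden

Premise 5 is F(p), i.e. O(not p).
The contrapositive of premise 2 (O(not k → p)) is O(not p → k), and O(not p) is already established, so O(k).
The contrapositive of premise 9 (O(not t → not k)) is O(k → t), and O(k) is already established, so O(t).
Premise 7 is O(not b → not t); contrapositively O(t → b). Since O(t) holds, K gives O(b).
Premise 11, O(q → not b), contraposes to O(b → not q); with O(b) we get O(not q).
With premise 4, O(not q → not h), the K-axiom yields O(not h).
Premises 1, 3, 6, 8, 10, 12 do not contribute to this derivation.
Thus O(not h), which is F(h): h is forbidden.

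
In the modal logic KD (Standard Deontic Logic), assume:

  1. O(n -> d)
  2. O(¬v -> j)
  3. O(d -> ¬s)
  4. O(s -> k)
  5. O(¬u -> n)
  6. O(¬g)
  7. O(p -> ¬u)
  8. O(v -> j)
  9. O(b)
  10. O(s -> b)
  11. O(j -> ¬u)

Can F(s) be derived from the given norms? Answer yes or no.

Yes

Premises 8 and 2 are O(v -> j) and O(¬v -> j); every ideal world satisfies v or ¬v, so in either case j holds — hence O(j).
With premise 11, O(j -> ¬u), the K-axiom yields O(¬u).
Applying K to premise 5 (O(¬u -> n)) and O(¬u) yields O(n).
With premise 1, O(n -> d), the K-axiom yields O(d).
Premise 3 is O(d -> ¬s); since O(d), deontic closure gives O(¬s).
Premises 4, 6, 7, 9, 10 do not contribute to this derivation.
So O(¬s) holds, i.e. F(s). The claim follows.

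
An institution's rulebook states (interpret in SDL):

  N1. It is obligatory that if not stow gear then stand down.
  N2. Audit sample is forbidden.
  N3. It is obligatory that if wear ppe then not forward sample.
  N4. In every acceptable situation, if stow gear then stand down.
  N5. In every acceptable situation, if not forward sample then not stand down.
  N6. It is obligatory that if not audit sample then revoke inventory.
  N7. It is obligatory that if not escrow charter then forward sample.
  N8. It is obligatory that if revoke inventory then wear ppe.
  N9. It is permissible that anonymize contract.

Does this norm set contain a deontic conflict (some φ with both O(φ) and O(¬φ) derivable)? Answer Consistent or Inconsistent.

By case analysis on stow_gear: premise 4 gives O(stow_gear → stand_down) and premise 1 gives O(¬stow_gear → stand_down), so O(stand_down) either way.
Premise 5 is O(¬forward_sample → ¬stand_down); contrapositively O(stand_down → forward_sample). Since O(stand_down) holds, K gives O(forward_sample).
The contrapositive of premise 3 (O(wear_ppe → ¬forward_sample)) is O(forward_sample → ¬wear_ppe), and O(forward_sample) is already established, so O(¬wear_ppe).
The contrapositive of premise 8 (O(revoke_inventory → wear_ppe)) is O(¬wear_ppe → ¬revoke_inventory), and O(¬wear_ppe) is already established, so O(¬revoke_inventory).
The contrapositive of premise 6 (O(¬audit_sample → revoke_inventory)) is O(¬revoke_inventory → audit_sample), and O(¬revoke_inventory) is already established, so O(audit_sample).
Yet premise 2 is F(audit_sample), i.e. O(¬audit_sample).
We now have both O(audit_sample) and O(¬audit_sample) — audit_sample is simultaneously obligatory and forbidden, violating the D-axiom.

Inconsistent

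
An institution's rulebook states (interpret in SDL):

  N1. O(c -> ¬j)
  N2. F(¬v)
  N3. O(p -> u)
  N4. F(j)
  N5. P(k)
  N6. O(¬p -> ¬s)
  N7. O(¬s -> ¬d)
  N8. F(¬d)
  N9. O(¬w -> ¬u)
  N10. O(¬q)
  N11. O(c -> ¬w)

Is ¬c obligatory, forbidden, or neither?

Obligatory

Premise 8, F(¬d), is equivalent to O(d).
The contrapositive of premise 7 (O(¬s -> ¬d)) is O(d -> s), and O(d) is already established, so O(s).
Premise 6 is O(¬p -> ¬s); contrapositively O(s -> p). Since O(s) holds, K gives O(p).
Premise 3 is O(p -> u); since O(p), deontic closure gives O(u).
Premise 9, O(¬w -> ¬u), contraposes to O(u -> w); with O(u) we get O(w).
Premise 11 is O(c -> ¬w); contrapositively O(w -> ¬c). Since O(w) holds, K gives O(¬c).
Premises 1, 2, 4, 5, 10 do not contribute to this derivation.
Hence ¬c is obligatory.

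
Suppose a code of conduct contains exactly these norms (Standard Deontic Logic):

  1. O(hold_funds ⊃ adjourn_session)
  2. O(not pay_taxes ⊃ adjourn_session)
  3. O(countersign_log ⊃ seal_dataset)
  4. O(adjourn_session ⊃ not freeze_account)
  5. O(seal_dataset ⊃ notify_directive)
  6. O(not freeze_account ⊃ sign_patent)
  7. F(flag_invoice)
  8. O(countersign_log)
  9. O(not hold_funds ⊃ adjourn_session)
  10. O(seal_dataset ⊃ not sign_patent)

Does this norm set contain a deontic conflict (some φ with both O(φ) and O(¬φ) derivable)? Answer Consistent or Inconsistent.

Inconsistent

By case analysis on hold_funds: premise 1 gives O(hold_funds ⊃ adjourn_session) and premise 9 gives O(not hold_funds ⊃ adjourn_session), so O(adjourn_session) either way.
From O(adjourn_session) and premise 4, O(adjourn_session ⊃ not freeze_account), we obtain O(not freeze_account).
With premise 6, O(not freeze_account ⊃ sign_patent), the K-axiom yields O(sign_patent).
Premise 10, O(seal_dataset ⊃ not sign_patent), contraposes to O(sign_patent ⊃ not seal_dataset); with O(sign_patent) we get O(not seal_dataset).
The contrapositive of premise 3 (O(countersign_log ⊃ seal_dataset)) is O(not seal_dataset ⊃ not countersign_log), and O(not seal_dataset) is already established, so O(not countersign_log).
However, premise 8 gives O(countersign_log).
We now have both O(not countersign_log) and O(countersign_log) — countersign_log is simultaneously obligatory and forbidden, violating the D-axiom.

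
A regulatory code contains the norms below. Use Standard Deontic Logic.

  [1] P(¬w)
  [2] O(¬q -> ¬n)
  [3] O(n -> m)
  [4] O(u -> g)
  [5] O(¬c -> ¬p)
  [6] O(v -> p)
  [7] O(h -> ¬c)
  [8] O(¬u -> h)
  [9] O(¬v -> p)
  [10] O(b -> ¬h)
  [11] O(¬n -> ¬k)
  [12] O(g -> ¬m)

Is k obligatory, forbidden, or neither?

Forbidden

Premises 9 and 6 cover both cases: O(¬v -> p) and O(v -> p). Since ¬v ∨ v is a tautology, O(p) follows.
Premise 5, O(¬c -> ¬p), contraposes to O(p -> c); with O(p) we get O(c).
The contrapositive of premise 7 (O(h -> ¬c)) is O(c -> ¬h), and O(c) is already established, so O(¬h).
Premise 8, O(¬u -> h), contraposes to O(¬h -> u); with O(¬h) we get O(u).
Premise 4 is O(u -> g); since O(u), deontic closure gives O(g).
Applying K to premise 12 (O(g -> ¬m)) and O(g) yields O(¬m).
Premise 3, O(n -> m), contraposes to O(¬m -> ¬n); with O(¬m) we get O(¬n).
With premise 11, O(¬n -> ¬k), the K-axiom yields O(¬k).
Premises 1, 2, 10 do not contribute to this derivation.
Thus O(¬k), which is F(k): k is forbidden.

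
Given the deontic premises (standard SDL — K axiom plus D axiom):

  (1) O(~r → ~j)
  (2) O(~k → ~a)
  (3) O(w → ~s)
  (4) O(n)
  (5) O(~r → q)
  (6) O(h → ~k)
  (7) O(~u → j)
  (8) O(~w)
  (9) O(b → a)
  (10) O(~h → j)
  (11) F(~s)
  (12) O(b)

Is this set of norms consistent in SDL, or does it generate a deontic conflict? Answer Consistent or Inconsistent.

Premise 3 is O(w → ~s), but O(w) is not derivable from the premises, so it does not yield O(~s).
So O(~s) is not derivable, and the apparent clash with O(s) does not arise.
A world satisfying every obligation exists (e.g. a=true, b=true, h=false, j=true, k=true, n=true, q=false, r=true, s=true, u=false, w=false); no atom is both obligatory and forbidden, so the set is consistent.

Consistent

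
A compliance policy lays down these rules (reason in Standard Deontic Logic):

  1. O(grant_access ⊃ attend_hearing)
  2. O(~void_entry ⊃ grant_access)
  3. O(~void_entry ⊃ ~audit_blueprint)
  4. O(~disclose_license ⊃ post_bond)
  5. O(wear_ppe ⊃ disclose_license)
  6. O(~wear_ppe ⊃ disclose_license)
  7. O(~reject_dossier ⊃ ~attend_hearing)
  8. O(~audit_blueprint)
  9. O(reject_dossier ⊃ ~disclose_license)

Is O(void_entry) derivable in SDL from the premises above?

By case analysis on ~wear_ppe: premise 6 gives O(~wear_ppe ⊃ disclose_license) and premise 5 gives O(wear_ppe ⊃ disclose_license), so O(disclose_license) either way.
The contrapositive of premise 9 (O(reject_dossier ⊃ ~disclose_license)) is O(disclose_license ⊃ ~reject_dossier), and O(disclose_license) is already established, so O(~reject_dossier).
Premise 7 is O(~reject_dossier ⊃ ~attend_hearing); since O(~reject_dossier), deontic closure gives O(~attend_hearing).
Premise 1, O(grant_access ⊃ attend_hearing), contraposes to O(~attend_hearing ⊃ ~grant_access); with O(~attend_hearing) we get O(~grant_access).
Premise 2 is O(~void_entry ⊃ grant_access); contrapositively O(~grant_access ⊃ void_entry). Since O(~grant_access) holds, K gives O(void_entry).
Premises 3, 4, 8 do not contribute to this derivation.
So O(void_entry) follows.

Yes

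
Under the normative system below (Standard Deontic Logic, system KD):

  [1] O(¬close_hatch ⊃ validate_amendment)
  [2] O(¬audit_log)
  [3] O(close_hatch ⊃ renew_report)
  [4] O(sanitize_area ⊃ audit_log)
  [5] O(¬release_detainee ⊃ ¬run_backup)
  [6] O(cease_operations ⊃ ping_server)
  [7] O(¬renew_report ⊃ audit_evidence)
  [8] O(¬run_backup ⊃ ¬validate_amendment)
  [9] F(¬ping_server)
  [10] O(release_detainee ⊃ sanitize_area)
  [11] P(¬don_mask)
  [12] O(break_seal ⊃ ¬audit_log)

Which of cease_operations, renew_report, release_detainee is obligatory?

renew_report

Premise 2 gives O(¬audit_log).
Premise 4 is O(sanitize_area ⊃ audit_log); contrapositively O(¬audit_log ⊃ ¬sanitize_area). Since O(¬audit_log) holds, K gives O(¬sanitize_area).
The contrapositive of premise 10 (O(release_detainee ⊃ sanitize_area)) is O(¬sanitize_area ⊃ ¬release_detainee), and O(¬sanitize_area) is already established, so O(¬release_detainee).
Applying K to premise 5 (O(¬release_detainee ⊃ ¬run_backup)) and O(¬release_detainee) yields O(¬run_backup).
Premise 8 is O(¬run_backup ⊃ ¬validate_amendment); since O(¬run_backup), deontic closure gives O(¬validate_amendment).
Premise 1, O(¬close_hatch ⊃ validate_amendment), contraposes to O(¬validate_amendment ⊃ close_hatch); with O(¬validate_amendment) we get O(close_hatch).
Premise 3 is O(close_hatch ⊃ renew_report); since O(close_hatch), deontic closure gives O(renew_report).
So O(renew_report) holds — renew_report is obligatory. None of the other listed options is made obligatory by any chain of premises.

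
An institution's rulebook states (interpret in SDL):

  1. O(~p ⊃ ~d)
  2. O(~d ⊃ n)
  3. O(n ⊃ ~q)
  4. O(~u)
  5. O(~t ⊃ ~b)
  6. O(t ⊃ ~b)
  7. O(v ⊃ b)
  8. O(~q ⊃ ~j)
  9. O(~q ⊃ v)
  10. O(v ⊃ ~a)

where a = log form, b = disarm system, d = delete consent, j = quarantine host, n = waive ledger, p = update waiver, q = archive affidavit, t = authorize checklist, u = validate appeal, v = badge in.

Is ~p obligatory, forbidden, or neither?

Forbidden

Premises 6 and 5 cover both cases: O(t ⊃ ~b) and O(~t ⊃ ~b). Since t ∨ ~t is a tautology, O(~b) follows.
The contrapositive of premise 7 (O(v ⊃ b)) is O(~b ⊃ ~v), and O(~b) is already established, so O(~v).
Premise 9, O(~q ⊃ v), contraposes to O(~v ⊃ q); with O(~v) we get O(q).
Premise 3 is O(n ⊃ ~q); contrapositively O(q ⊃ ~n). Since O(q) holds, K gives O(~n).
Premise 2, O(~d ⊃ n), contraposes to O(~n ⊃ d); with O(~n) we get O(d).
Premise 1 is O(~p ⊃ ~d); contrapositively O(d ⊃ p). Since O(d) holds, K gives O(p).
Premises 4, 8, 10 do not contribute to this derivation.
Thus O(p), which is F(~p): ~p is forbidden.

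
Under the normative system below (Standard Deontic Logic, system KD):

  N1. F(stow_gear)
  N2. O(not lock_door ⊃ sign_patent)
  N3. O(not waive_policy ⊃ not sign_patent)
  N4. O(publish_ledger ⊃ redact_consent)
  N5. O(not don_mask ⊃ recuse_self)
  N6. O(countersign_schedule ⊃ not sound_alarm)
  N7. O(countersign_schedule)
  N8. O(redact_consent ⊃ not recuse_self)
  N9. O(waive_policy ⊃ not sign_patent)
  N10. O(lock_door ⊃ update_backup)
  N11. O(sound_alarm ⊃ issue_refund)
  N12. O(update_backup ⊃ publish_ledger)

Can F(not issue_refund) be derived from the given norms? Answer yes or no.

Premise 11 is O(sound_alarm ⊃ issue_refund), but O(sound_alarm) is not derivable from the premises, so it does not yield O(issue_refund).
No other premise forces O(issue_refund). An ideal world satisfying every premise can still have not issue_refund true, so F(not issue_refund) is not derivable.

No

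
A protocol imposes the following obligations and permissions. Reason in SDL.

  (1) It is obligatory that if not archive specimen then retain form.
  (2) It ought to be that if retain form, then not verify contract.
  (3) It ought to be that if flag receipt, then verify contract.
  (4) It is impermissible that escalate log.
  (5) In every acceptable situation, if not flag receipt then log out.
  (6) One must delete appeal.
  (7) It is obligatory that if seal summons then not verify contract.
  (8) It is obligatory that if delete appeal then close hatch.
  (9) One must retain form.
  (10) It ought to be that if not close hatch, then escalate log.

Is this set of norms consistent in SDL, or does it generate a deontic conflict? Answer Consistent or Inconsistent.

Premise 10 is O(¬close_hatch → escalate_log), but O(¬close_hatch) is not derivable from the premises, so it does not yield O(escalate_log).
So O(escalate_log) is not derivable, and the apparent clash with O(¬escalate_log) does not arise.
A world satisfying every obligation exists (e.g. archive_specimen=false, close_hatch=true, delete_appeal=true, escalate_log=false, flag_receipt=false, log_out=true, retain_form=true, seal_summons=false, verify_contract=false); no atom is both obligatory and forbidden, so the set is consistent.

Consistent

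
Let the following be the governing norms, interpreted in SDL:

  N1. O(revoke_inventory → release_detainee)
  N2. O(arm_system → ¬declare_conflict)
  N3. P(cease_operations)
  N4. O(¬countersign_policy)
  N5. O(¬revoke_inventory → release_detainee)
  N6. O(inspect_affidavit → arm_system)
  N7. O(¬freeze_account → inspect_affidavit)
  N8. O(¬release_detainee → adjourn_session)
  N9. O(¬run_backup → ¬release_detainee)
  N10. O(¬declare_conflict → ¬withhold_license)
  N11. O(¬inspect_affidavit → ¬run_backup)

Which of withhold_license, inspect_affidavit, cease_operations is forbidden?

Premises 5 and 1 cover both cases: O(¬revoke_inventory → release_detainee) and O(revoke_inventory → release_detainee). Since ¬revoke_inventory ∨ revoke_inventory is a tautology, O(release_detainee) follows.
Premise 9, O(¬run_backup → ¬release_detainee), contraposes to O(release_detainee → run_backup); with O(release_detainee) we get O(run_backup).
The contrapositive of premise 11 (O(¬inspect_affidavit → ¬run_backup)) is O(run_backup → inspect_affidavit), and O(run_backup) is already established, so O(inspect_affidavit).
From O(inspect_affidavit) and premise 6, O(inspect_affidavit → arm_system), we obtain O(arm_system).
Applying K to premise 2 (O(arm_system → ¬declare_conflict)) and O(arm_system) yields O(¬declare_conflict).
With premise 10, O(¬declare_conflict → ¬withhold_license), the K-axiom yields O(¬withhold_license).
So O(¬withhold_license) holds, i.e. withhold_license is forbidden. None of the other listed options is forbidden under the premises.

withhold_license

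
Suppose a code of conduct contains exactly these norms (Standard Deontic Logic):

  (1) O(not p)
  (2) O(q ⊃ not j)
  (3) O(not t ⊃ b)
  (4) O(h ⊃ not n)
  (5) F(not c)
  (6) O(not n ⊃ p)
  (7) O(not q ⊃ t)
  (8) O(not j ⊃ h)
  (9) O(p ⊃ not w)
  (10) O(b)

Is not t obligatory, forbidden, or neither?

Forbidden

Premise 1 states O(not p) outright.
Premise 6, O(not n ⊃ p), contraposes to O(not p ⊃ n); with O(not p) we get O(n).
Premise 4 is O(h ⊃ not n); contrapositively O(n ⊃ not h). Since O(n) holds, K gives O(not h).
Premise 8 is O(not j ⊃ h); contrapositively O(not h ⊃ j). Since O(not h) holds, K gives O(j).
The contrapositive of premise 2 (O(q ⊃ not j)) is O(j ⊃ not q), and O(j) is already established, so O(not q).
Premise 7 is O(not q ⊃ t); since O(not q), deontic closure gives O(t).
Premises 3, 5, 9, 10 do not contribute to this derivation.
Thus O(t), which is F(not t): not t is forbidden.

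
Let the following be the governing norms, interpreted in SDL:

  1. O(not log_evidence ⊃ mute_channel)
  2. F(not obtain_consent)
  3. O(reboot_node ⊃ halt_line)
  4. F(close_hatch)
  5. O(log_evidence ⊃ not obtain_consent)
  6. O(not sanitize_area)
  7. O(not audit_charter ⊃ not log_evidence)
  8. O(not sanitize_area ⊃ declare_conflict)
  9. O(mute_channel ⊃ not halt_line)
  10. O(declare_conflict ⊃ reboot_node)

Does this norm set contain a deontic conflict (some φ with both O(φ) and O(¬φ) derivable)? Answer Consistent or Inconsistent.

Inconsistent

Premise 2, F(not obtain_consent), is equivalent to O(obtain_consent).
Premise 5 is O(log_evidence ⊃ not obtain_consent); contrapositively O(obtain_consent ⊃ not log_evidence). Since O(obtain_consent) holds, K gives O(not log_evidence).
From O(not log_evidence) and premise 1, O(not log_evidence ⊃ mute_channel), we obtain O(mute_channel).
Premise 9 is O(mute_channel ⊃ not halt_line); since O(mute_channel), deontic closure gives O(not halt_line).
The contrapositive of premise 3 (O(reboot_node ⊃ halt_line)) is O(not halt_line ⊃ not reboot_node), and O(not halt_line) is already established, so O(not reboot_node).
Premise 10 is O(declare_conflict ⊃ reboot_node); contrapositively O(not reboot_node ⊃ not declare_conflict). Since O(not reboot_node) holds, K gives O(not declare_conflict).
The contrapositive of premise 8 (O(not sanitize_area ⊃ declare_conflict)) is O(not declare_conflict ⊃ sanitize_area), and O(not declare_conflict) is already established, so O(sanitize_area).
But premise 6 directly asserts O(not sanitize_area).
We now have both O(sanitize_area) and O(not sanitize_area) — sanitize_area is simultaneously obligatory and forbidden, violating the D-axiom.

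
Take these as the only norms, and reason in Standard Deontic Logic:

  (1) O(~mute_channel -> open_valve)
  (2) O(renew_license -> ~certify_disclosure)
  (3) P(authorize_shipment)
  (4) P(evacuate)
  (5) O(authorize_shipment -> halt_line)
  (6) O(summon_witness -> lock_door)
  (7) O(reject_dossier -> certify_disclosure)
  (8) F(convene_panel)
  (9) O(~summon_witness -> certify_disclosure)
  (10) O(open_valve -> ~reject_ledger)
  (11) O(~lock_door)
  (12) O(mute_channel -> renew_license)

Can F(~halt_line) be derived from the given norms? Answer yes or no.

No

Premise 5 is O(authorize_shipment -> halt_line), but O(authorize_shipment) is not derivable from the premises (the permission P(authorize_shipment) asserts only ~O(~authorize_shipment), not O(authorize_shipment)), so it does not yield O(halt_line).
No other premise forces O(halt_line). An ideal world satisfying every premise can still have ~halt_line true, so F(~halt_line) is not derivable.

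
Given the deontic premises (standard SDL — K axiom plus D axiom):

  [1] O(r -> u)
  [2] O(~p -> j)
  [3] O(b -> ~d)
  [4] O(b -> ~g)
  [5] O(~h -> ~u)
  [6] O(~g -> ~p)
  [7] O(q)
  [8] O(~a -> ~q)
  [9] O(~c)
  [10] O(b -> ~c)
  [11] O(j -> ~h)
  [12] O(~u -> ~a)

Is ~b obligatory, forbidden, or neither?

Premise 7 states O(q) outright.
Premise 8 is O(~a -> ~q); contrapositively O(q -> a). Since O(q) holds, K gives O(a).
Premise 12, O(~u -> ~a), contraposes to O(a -> u); with O(a) we get O(u).
The contrapositive of premise 5 (O(~h -> ~u)) is O(u -> h), and O(u) is already established, so O(h).
Premise 11, O(j -> ~h), contraposes to O(h -> ~j); with O(h) we get O(~j).
Premise 2 is O(~p -> j); contrapositively O(~j -> p). Since O(~j) holds, K gives O(p).
The contrapositive of premise 6 (O(~g -> ~p)) is O(p -> g), and O(p) is already established, so O(g).
The contrapositive of premise 4 (O(b -> ~g)) is O(g -> ~b), and O(g) is already established, so O(~b).
Premises 1, 3, 9, 10 do not contribute to this derivation.
Hence ~b is obligatory.

Obligatory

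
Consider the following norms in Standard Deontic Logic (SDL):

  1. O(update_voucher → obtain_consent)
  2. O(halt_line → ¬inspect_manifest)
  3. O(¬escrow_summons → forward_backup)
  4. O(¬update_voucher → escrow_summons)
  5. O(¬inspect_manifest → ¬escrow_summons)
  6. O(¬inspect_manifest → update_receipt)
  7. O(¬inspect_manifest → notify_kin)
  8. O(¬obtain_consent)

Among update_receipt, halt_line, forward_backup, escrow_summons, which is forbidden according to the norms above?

From premise 8 we have O(¬obtain_consent).
Premise 1, O(update_voucher → obtain_consent), contraposes to O(¬obtain_consent → ¬update_voucher); with O(¬obtain_consent) we get O(¬update_voucher).
Applying K to premise 4 (O(¬update_voucher → escrow_summons)) and O(¬update_voucher) yields O(escrow_summons).
Premise 5 is O(¬inspect_manifest → ¬escrow_summons); contrapositively O(escrow_summons → inspect_manifest). Since O(escrow_summons) holds, K gives O(inspect_manifest).
Premise 2, O(halt_line → ¬inspect_manifest), contraposes to O(inspect_manifest → ¬halt_line); with O(inspect_manifest) we get O(¬halt_line).
So O(¬halt_line) holds, i.e. halt_line is forbidden. None of the other listed options is forbidden under the premises.

halt_line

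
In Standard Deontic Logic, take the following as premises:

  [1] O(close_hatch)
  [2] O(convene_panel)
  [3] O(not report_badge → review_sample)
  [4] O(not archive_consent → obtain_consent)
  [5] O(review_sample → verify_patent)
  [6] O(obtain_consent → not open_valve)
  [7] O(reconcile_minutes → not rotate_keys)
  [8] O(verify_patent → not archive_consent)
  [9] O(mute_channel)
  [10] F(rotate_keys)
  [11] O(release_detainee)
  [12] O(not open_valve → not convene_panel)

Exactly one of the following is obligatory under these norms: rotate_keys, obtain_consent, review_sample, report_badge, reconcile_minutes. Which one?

Premise 2 states O(convene_panel) outright.
Premise 12 is O(not open_valve → not convene_panel); contrapositively O(convene_panel → open_valve). Since O(convene_panel) holds, K gives O(open_valve).
The contrapositive of premise 6 (O(obtain_consent → not open_valve)) is O(open_valve → not obtain_consent), and O(open_valve) is already established, so O(not obtain_consent).
Premise 4, O(not archive_consent → obtain_consent), contraposes to O(not obtain_consent → archive_consent); with O(not obtain_consent) we get O(archive_consent).
Premise 8, O(verify_patent → not archive_consent), contraposes to O(archive_consent → not verify_patent); with O(archive_consent) we get O(not verify_patent).
The contrapositive of premise 5 (O(review_sample → verify_patent)) is O(not verify_patent → not review_sample), and O(not verify_patent) is already established, so O(not review_sample).
Premise 3 is O(not report_badge → review_sample); contrapositively O(not review_sample → report_badge). Since O(not review_sample) holds, K gives O(report_badge).
So O(report_badge) holds — report_badge is obligatory. None of the other listed options is made obligatory by any chain of premises.

report_badge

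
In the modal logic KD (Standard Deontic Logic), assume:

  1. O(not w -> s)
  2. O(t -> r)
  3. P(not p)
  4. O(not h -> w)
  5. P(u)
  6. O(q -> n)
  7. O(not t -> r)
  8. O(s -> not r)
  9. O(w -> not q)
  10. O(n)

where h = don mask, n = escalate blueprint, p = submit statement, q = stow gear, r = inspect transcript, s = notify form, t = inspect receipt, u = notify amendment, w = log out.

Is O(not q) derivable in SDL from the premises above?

By case analysis on t: premise 2 gives O(t -> r) and premise 7 gives O(not t -> r), so O(r) either way.
The contrapositive of premise 8 (O(s -> not r)) is O(r -> not s), and O(r) is already established, so O(not s).
Premise 1, O(not w -> s), contraposes to O(not s -> w); with O(not s) we get O(w).
Applying K to premise 9 (O(w -> not q)) and O(w) yields O(not q).
Premises 3, 4, 5, 6, 10 do not contribute to this derivation.
So O(not q) follows.

Yes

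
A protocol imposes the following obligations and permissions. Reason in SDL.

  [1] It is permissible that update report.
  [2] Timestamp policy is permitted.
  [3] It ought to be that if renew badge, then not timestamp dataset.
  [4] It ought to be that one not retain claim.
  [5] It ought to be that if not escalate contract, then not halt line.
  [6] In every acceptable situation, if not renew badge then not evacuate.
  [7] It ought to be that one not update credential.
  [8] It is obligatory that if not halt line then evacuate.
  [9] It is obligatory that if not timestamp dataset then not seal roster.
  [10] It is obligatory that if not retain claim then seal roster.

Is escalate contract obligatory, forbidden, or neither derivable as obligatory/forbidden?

Obligatory

From premise 4 we have O(¬retain_claim).
Premise 10 is O(¬retain_claim → seal_roster); since O(¬retain_claim), deontic closure gives O(seal_roster).
The contrapositive of premise 9 (O(¬timestamp_dataset → ¬seal_roster)) is O(seal_roster → timestamp_dataset), and O(seal_roster) is already established, so O(timestamp_dataset).
The contrapositive of premise 3 (O(renew_badge → ¬timestamp_dataset)) is O(timestamp_dataset → ¬renew_badge), and O(timestamp_dataset) is already established, so O(¬renew_badge).
Premise 6 is O(¬renew_badge → ¬evacuate); since O(¬renew_badge), deontic closure gives O(¬evacuate).
The contrapositive of premise 8 (O(¬halt_line → evacuate)) is O(¬evacuate → halt_line), and O(¬evacuate) is already established, so O(halt_line).
Premise 5, O(¬escalate_contract → ¬halt_line), contraposes to O(halt_line → escalate_contract); with O(halt_line) we get O(escalate_contract).
Premises 1, 2, 7 do not contribute to this derivation.
Hence escalate_contract is obligatory.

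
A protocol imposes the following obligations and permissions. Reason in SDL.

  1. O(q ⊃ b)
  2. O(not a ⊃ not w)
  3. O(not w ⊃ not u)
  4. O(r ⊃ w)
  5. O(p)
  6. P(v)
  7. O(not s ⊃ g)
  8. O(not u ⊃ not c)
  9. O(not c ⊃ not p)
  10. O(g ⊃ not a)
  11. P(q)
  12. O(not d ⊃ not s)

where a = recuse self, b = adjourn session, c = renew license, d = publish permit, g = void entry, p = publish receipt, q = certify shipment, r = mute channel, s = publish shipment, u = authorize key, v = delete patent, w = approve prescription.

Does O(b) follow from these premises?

No

Premise 1 is O(q ⊃ b), but O(q) is not derivable from the premises (the permission P(q) asserts only not O(not q), not O(q)), so it does not yield O(b).
No other premise forces O(b). An ideal world satisfying every premise can still have b false, so O(b) is not derivable.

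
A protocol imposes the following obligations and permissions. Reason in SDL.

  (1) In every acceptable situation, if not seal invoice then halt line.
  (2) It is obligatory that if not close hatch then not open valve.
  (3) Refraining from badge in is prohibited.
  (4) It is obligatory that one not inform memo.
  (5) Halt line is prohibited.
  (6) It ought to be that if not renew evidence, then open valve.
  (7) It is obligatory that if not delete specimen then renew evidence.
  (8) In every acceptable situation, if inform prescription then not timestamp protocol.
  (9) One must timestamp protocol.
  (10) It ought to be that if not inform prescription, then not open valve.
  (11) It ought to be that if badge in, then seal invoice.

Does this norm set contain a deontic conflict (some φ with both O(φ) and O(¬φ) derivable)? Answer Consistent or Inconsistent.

Premise 1 is O(¬seal_invoice → halt_line), but O(¬seal_invoice) is not derivable from the premises, so it does not yield O(halt_line).
So O(halt_line) is not derivable, and the apparent clash with O(¬halt_line) does not arise.
A world satisfying every obligation exists (e.g. badge_in=true, close_hatch=false, delete_specimen=false, halt_line=false, inform_memo=false, inform_prescription=false, open_valve=false, renew_evidence=true, seal_invoice=true, timestamp_protocol=true); no atom is both obligatory and forbidden, so the set is consistent.

Consistent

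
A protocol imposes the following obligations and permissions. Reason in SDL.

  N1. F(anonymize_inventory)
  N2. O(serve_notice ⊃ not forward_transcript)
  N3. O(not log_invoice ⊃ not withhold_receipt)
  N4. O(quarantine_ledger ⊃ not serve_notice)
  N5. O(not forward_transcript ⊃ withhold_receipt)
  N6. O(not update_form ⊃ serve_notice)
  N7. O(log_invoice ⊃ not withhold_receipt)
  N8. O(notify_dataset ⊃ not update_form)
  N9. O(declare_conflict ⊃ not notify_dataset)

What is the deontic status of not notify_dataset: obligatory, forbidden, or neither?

Obligatory

By case analysis on not log_invoice: premise 3 gives O(not log_invoice ⊃ not withhold_receipt) and premise 7 gives O(log_invoice ⊃ not withhold_receipt), so O(not withhold_receipt) either way.
Premise 5, O(not forward_transcript ⊃ withhold_receipt), contraposes to O(not withhold_receipt ⊃ forward_transcript); with O(not withhold_receipt) we get O(forward_transcript).
The contrapositive of premise 2 (O(serve_notice ⊃ not forward_transcript)) is O(forward_transcript ⊃ not serve_notice), and O(forward_transcript) is already established, so O(not serve_notice).
Premise 6, O(not update_form ⊃ serve_notice), contraposes to O(not serve_notice ⊃ update_form); with O(not serve_notice) we get O(update_form).
Premise 8, O(notify_dataset ⊃ not update_form), contraposes to O(update_form ⊃ not notify_dataset); with O(update_form) we get O(not notify_dataset).
Premises 1, 4, 9 do not contribute to this derivation.
Hence not notify_dataset is obligatory.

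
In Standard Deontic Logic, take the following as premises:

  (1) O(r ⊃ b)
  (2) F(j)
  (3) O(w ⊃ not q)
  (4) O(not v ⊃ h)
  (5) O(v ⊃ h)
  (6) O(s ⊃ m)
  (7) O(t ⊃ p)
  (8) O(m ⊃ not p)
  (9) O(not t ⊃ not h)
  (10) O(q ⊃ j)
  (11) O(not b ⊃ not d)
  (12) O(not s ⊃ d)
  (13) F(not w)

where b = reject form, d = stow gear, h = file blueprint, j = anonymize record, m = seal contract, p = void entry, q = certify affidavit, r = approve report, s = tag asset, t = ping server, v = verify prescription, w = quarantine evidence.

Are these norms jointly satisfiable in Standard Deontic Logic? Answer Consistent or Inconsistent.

Premise 10 is O(q ⊃ j), but O(q) is not derivable from the premises, so it does not yield O(j).
So O(j) is not derivable, and the apparent clash with O(not j) does not arise.
A world satisfying every obligation exists (e.g. b=true, d=true, h=true, j=false, m=false, p=true, q=false, r=false, s=false, t=true, v=false, w=true); no atom is both obligatory and forbidden, so the set is consistent.

Consistent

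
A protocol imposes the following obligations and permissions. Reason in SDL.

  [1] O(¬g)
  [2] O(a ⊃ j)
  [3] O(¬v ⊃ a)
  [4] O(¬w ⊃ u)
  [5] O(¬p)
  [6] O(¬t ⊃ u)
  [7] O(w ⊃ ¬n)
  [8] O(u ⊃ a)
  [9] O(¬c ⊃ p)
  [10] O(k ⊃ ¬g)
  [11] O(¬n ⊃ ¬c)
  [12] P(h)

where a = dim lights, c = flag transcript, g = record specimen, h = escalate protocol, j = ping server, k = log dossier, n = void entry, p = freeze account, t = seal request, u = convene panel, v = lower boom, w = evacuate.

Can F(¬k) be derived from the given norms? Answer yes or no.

Premise 10 is O(k ⊃ ¬g); even if O(¬g) held, inferring O(k) would be affirming the consequent — invalid.
No other premise forces O(k). An ideal world satisfying every premise can still have ¬k true, so F(¬k) is not derivable.

No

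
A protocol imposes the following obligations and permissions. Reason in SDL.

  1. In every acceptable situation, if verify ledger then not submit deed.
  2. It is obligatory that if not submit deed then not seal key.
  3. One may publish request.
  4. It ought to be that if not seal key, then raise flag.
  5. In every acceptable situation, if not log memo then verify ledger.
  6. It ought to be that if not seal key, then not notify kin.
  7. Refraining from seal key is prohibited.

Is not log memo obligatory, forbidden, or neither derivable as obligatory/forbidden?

Forbidden

Premise 7, F(¬seal_key), is equivalent to O(seal_key).
Premise 2 is O(¬submit_deed → ¬seal_key); contrapositively O(seal_key → submit_deed). Since O(seal_key) holds, K gives O(submit_deed).
The contrapositive of premise 1 (O(verify_ledger → ¬submit_deed)) is O(submit_deed → ¬verify_ledger), and O(submit_deed) is already established, so O(¬verify_ledger).
The contrapositive of premise 5 (O(¬log_memo → verify_ledger)) is O(¬verify_ledger → log_memo), and O(¬verify_ledger) is already established, so O(log_memo).
Premises 3, 4, 6 do not contribute to this derivation.
Thus O(log_memo), which is F(¬log_memo): ¬log_memo is forbidden.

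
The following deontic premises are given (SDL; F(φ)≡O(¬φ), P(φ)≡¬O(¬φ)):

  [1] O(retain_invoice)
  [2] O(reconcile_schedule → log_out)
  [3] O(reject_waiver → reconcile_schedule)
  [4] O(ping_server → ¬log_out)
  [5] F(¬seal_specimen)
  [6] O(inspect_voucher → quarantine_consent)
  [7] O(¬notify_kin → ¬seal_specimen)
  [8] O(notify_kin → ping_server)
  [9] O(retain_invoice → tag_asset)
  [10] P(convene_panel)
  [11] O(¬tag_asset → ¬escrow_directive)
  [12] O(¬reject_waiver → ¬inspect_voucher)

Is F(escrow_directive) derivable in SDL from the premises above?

No

Premise 11 is O(¬tag_asset → ¬escrow_directive), but O(¬tag_asset) is not derivable from the premises, so it does not yield O(¬escrow_directive).
No other premise forces O(¬escrow_directive). An ideal world satisfying every premise can still have escrow_directive true, so F(escrow_directive) is not derivable.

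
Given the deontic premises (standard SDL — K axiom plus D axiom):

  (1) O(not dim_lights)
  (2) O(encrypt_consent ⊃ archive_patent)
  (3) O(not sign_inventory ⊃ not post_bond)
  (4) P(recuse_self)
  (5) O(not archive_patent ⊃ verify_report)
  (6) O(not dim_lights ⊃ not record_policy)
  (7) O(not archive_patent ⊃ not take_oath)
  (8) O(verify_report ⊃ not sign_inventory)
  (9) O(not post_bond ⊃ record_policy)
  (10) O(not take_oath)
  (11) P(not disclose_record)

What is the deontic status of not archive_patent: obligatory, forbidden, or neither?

Forbidden

Premise 1 gives O(not dim_lights).
With premise 6, O(not dim_lights ⊃ not record_policy), the K-axiom yields O(not record_policy).
Premise 9 is O(not post_bond ⊃ record_policy); contrapositively O(not record_policy ⊃ post_bond). Since O(not record_policy) holds, K gives O(post_bond).
The contrapositive of premise 3 (O(not sign_inventory ⊃ not post_bond)) is O(post_bond ⊃ sign_inventory), and O(post_bond) is already established, so O(sign_inventory).
Premise 8, O(verify_report ⊃ not sign_inventory), contraposes to O(sign_inventory ⊃ not verify_report); with O(sign_inventory) we get O(not verify_report).
Premise 5, O(not archive_patent ⊃ verify_report), contraposes to O(not verify_report ⊃ archive_patent); with O(not verify_report) we get O(archive_patent).
Premises 2, 4, 7, 10, 11 do not contribute to this derivation.
Thus O(archive_patent), which is F(not archive_patent): not archive_patent is forbidden.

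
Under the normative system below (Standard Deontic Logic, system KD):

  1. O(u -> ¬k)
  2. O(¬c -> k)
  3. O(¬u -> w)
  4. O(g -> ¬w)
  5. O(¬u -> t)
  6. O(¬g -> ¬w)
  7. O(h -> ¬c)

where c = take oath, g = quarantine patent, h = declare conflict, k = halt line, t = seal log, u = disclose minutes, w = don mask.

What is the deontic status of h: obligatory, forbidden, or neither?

Premises 4 and 6 are O(g -> ¬w) and O(¬g -> ¬w); every ideal world satisfies g or ¬g, so in either case ¬w holds — hence O(¬w).
Premise 3 is O(¬u -> w); contrapositively O(¬w -> u). Since O(¬w) holds, K gives O(u).
With premise 1, O(u -> ¬k), the K-axiom yields O(¬k).
The contrapositive of premise 2 (O(¬c -> k)) is O(¬k -> c), and O(¬k) is already established, so O(c).
Premise 7, O(h -> ¬c), contraposes to O(c -> ¬h); with O(c) we get O(¬h).
Premise 5 does not contribute to this derivation.
Thus O(¬h), which is F(h): h is forbidden.

Forbidden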